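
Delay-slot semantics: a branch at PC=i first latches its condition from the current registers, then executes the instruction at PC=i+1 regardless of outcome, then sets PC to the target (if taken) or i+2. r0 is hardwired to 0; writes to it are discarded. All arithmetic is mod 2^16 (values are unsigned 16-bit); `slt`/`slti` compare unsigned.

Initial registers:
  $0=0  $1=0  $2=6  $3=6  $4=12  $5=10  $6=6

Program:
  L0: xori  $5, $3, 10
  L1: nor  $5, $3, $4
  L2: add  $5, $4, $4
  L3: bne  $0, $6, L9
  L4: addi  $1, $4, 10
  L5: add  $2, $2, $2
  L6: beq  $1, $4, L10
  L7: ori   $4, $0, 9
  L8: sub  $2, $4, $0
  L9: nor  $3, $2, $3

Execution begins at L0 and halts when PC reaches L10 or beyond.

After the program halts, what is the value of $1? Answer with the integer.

22

PC=0  xori  $5, $3, 10       | $0=0 $1=0 $2=6 $3=6 $4=12 $5=12 $6=6
PC=1  nor  $5, $3, $4        | $0=0 $1=0 $2=6 $3=6 $4=12 $5=65521 $6=6
PC=2  add  $5, $4, $4        | $0=0 $1=0 $2=6 $3=6 $4=12 $5=24 $6=6
PC=3  bne  $0, $6, L9        | $0=0 $1=0 $2=6 $3=6 $4=12 $5=24 $6=6  [TAKEN]
PC=4  addi  $1, $4, 10       | $0=0 $1=22 $2=6 $3=6 $4=12 $5=24 $6=6
PC=9  nor  $3, $2, $3        | $0=0 $1=22 $2=6 $3=65529 $4=12 $5=24 $6=6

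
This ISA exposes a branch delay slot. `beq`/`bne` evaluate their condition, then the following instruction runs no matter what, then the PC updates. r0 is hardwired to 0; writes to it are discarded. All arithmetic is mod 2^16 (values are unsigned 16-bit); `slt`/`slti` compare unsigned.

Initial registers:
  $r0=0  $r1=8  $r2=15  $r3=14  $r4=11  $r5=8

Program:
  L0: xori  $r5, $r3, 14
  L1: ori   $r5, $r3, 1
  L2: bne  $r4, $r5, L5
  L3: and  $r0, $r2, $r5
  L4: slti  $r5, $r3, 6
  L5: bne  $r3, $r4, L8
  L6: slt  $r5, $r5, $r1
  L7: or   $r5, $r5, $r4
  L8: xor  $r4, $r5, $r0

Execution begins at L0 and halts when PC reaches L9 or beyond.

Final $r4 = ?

PC=0  xori  $r5, $r3, 14     | $r0=0 $r1=8 $r2=15 $r3=14 $r4=11 $r5=0
PC=1  ori   $r5, $r3, 1      | $r0=0 $r1=8 $r2=15 $r3=14 $r4=11 $r5=15
PC=2  bne  $r4, $r5, L5      | $r0=0 $r1=8 $r2=15 $r3=14 $r4=11 $r5=15  [TAKEN]
PC=3  and  $r0, $r2, $r5     | $r0=0 $r1=8 $r2=15 $r3=14 $r4=11 $r5=15
PC=5  bne  $r3, $r4, L8      | $r0=0 $r1=8 $r2=15 $r3=14 $r4=11 $r5=15  [TAKEN]
PC=6  slt  $r5, $r5, $r1     | $r0=0 $r1=8 $r2=15 $r3=14 $r4=11 $r5=0
PC=8  xor  $r4, $r5, $r0     | $r0=0 $r1=8 $r2=15 $r3=14 $r4=0 $r5=0

0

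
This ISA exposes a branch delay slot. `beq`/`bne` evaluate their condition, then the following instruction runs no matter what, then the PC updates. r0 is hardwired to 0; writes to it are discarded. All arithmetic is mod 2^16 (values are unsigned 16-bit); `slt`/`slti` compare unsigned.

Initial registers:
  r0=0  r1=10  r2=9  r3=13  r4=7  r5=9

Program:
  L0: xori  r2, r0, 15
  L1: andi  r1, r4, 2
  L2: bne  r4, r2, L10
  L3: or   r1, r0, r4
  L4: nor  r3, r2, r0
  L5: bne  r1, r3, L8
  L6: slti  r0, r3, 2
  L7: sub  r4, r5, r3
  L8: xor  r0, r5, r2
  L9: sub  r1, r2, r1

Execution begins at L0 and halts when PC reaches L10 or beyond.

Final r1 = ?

#0 xori  r2, r0, 15 ; 0/10/15/13/7/9
#1 andi  r1, r4, 2 ; 0/2/15/13/7/9
#2 bne  r4, r2, L10 ; 0/2/15/13/7/9 ; →target
#3 or   r1, r0, r4 ; 0/7/15/13/7/9

7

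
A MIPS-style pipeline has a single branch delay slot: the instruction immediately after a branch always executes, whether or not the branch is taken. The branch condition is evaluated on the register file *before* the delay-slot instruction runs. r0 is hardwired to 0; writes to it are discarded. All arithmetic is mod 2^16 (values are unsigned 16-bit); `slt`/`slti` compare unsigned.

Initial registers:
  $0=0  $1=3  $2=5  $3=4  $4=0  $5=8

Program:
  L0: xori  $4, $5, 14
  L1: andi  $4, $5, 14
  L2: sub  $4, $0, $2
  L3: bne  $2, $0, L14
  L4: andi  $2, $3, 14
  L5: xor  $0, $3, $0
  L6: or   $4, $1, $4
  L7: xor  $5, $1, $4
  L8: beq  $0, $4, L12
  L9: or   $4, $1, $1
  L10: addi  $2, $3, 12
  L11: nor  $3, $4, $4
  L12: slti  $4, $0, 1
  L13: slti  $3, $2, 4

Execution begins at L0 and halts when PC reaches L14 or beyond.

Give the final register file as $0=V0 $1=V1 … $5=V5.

$0=0 $1=3 $2=4 $3=4 $4=65531 $5=8

  step pc=0: xori  $4, $5, 14  regs=(0,3,5,4,6,8)
  step pc=1: andi  $4, $5, 14  regs=(0,3,5,4,8,8)
  step pc=2: sub  $4, $0, $2  regs=(0,3,5,4,65531,8)
  step pc=3: bne  $2, $0, L14  cond=T  regs=(0,3,5,4,65531,8)
  step pc=4: andi  $2, $3, 14  regs=(0,3,4,4,65531,8)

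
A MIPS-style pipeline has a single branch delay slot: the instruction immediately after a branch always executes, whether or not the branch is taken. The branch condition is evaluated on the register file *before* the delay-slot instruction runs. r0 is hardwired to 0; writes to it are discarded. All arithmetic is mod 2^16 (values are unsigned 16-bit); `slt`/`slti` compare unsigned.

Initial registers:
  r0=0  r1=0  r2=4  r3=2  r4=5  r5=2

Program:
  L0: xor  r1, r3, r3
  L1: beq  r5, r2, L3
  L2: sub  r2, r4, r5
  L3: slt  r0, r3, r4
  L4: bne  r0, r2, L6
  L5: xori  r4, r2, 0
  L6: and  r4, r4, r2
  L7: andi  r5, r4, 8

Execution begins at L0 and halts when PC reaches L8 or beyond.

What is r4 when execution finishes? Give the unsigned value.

#0 xor  r1, r3, r3 ; 0/0/4/2/5/2
#1 beq  r5, r2, L3 ; 0/0/4/2/5/2 ; →fallthru
#2 sub  r2, r4, r5 ; 0/0/3/2/5/2
#3 slt  r0, r3, r4 ; 0/0/3/2/5/2
#4 bne  r0, r2, L6 ; 0/0/3/2/5/2 ; →target
#5 xori  r4, r2, 0 ; 0/0/3/2/3/2
#6 and  r4, r4, r2 ; 0/0/3/2/3/2
#7 andi  r5, r4, 8 ; 0/0/3/2/3/0

3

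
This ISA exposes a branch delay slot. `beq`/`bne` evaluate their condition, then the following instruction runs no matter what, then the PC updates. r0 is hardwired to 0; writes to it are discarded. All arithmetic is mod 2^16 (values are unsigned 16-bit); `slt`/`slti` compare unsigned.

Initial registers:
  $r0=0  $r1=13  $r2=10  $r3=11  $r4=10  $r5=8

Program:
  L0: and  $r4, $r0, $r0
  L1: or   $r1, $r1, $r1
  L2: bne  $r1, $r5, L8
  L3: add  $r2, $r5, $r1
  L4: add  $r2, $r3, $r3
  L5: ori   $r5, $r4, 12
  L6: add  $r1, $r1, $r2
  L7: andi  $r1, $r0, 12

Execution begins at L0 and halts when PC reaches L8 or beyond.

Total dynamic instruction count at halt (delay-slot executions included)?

4

PC=0  and  $r4, $r0, $r0     | $r0=0 $r1=13 $r2=10 $r3=11 $r4=0 $r5=8
PC=1  or   $r1, $r1, $r1     | $r0=0 $r1=13 $r2=10 $r3=11 $r4=0 $r5=8
PC=2  bne  $r1, $r5, L8      | $r0=0 $r1=13 $r2=10 $r3=11 $r4=0 $r5=8  [TAKEN]
PC=3  add  $r2, $r5, $r1     | $r0=0 $r1=13 $r2=21 $r3=11 $r4=0 $r5=8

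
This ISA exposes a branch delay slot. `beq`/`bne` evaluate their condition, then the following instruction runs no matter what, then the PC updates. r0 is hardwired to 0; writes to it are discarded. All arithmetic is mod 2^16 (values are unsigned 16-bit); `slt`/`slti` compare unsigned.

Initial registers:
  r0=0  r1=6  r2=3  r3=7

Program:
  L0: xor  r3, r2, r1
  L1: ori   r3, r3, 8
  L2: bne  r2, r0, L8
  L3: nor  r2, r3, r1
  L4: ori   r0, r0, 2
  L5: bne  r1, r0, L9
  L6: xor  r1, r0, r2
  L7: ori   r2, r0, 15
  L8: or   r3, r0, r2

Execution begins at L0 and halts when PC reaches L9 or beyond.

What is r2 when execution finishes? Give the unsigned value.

65520

PC=0  xor  r3, r2, r1        | r0=0 r1=6 r2=3 r3=5
PC=1  ori   r3, r3, 8        | r0=0 r1=6 r2=3 r3=13
PC=2  bne  r2, r0, L8        | r0=0 r1=6 r2=3 r3=13  [TAKEN]
PC=3  nor  r2, r3, r1        | r0=0 r1=6 r2=65520 r3=13
PC=8  or   r3, r0, r2        | r0=0 r1=6 r2=65520 r3=65520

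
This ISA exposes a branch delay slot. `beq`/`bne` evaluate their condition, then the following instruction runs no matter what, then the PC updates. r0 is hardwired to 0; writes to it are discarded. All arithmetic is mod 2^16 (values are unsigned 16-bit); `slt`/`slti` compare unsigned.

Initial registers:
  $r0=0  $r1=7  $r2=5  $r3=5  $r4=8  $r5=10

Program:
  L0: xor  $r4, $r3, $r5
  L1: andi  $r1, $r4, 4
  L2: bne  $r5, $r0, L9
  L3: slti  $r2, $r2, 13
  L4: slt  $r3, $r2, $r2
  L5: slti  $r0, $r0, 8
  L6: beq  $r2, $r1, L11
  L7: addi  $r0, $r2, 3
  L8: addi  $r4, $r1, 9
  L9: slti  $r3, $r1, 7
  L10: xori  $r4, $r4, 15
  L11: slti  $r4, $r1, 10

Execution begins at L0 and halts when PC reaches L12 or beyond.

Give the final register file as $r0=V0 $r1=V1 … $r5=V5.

$r0=0 $r1=4 $r2=1 $r3=1 $r4=1 $r5=10

PC=0  xor  $r4, $r3, $r5     | $r0=0 $r1=7 $r2=5 $r3=5 $r4=15 $r5=10
PC=1  andi  $r1, $r4, 4      | $r0=0 $r1=4 $r2=5 $r3=5 $r4=15 $r5=10
PC=2  bne  $r5, $r0, L9      | $r0=0 $r1=4 $r2=5 $r3=5 $r4=15 $r5=10  [TAKEN]
PC=3  slti  $r2, $r2, 13     | $r0=0 $r1=4 $r2=1 $r3=5 $r4=15 $r5=10
PC=9  slti  $r3, $r1, 7      | $r0=0 $r1=4 $r2=1 $r3=1 $r4=15 $r5=10
PC=10 xori  $r4, $r4, 15     | $r0=0 $r1=4 $r2=1 $r3=1 $r4=0 $r5=10
PC=11 slti  $r4, $r1, 10     | $r0=0 $r1=4 $r2=1 $r3=1 $r4=1 $r5=10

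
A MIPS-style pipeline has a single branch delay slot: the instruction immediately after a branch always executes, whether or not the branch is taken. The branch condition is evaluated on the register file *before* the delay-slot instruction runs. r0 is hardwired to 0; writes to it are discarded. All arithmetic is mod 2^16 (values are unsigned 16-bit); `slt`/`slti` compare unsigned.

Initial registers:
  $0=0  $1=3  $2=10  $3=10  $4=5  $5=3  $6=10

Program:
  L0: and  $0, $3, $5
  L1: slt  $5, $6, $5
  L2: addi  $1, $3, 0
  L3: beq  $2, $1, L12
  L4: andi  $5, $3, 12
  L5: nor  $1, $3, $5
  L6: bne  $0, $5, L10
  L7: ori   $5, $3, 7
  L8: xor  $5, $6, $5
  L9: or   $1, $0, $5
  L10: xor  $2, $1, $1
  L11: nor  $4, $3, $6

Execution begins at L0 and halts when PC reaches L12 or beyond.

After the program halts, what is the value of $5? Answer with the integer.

8

  step pc=0: and  $0, $3, $5  regs=(0,3,10,10,5,3,10)
  step pc=1: slt  $5, $6, $5  regs=(0,3,10,10,5,0,10)
  step pc=2: addi  $1, $3, 0  regs=(0,10,10,10,5,0,10)
  step pc=3: beq  $2, $1, L12  cond=T  regs=(0,10,10,10,5,0,10)
  step pc=4: andi  $5, $3, 12  regs=(0,10,10,10,5,8,10)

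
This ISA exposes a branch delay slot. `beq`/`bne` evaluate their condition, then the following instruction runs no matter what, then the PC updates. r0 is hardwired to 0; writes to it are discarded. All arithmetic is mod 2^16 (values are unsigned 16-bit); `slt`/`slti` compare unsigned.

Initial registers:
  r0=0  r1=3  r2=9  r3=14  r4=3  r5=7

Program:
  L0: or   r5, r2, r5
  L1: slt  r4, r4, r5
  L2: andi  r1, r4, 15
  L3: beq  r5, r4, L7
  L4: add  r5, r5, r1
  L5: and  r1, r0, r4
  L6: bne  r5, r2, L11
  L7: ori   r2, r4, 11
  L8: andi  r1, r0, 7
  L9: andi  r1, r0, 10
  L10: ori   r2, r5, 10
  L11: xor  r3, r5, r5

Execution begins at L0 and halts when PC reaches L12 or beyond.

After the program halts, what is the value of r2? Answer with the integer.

  step pc=0: or   r5, r2, r5  regs=(0,3,9,14,3,15)
  step pc=1: slt  r4, r4, r5  regs=(0,3,9,14,1,15)
  step pc=2: andi  r1, r4, 15  regs=(0,1,9,14,1,15)
  step pc=3: beq  r5, r4, L7  cond=F  regs=(0,1,9,14,1,15)
  step pc=4: add  r5, r5, r1  regs=(0,1,9,14,1,16)
  step pc=5: and  r1, r0, r4  regs=(0,0,9,14,1,16)
  step pc=6: bne  r5, r2, L11  cond=T  regs=(0,0,9,14,1,16)
  step pc=7: ori   r2, r4, 11  regs=(0,0,11,14,1,16)
  step pc=11: xor  r3, r5, r5  regs=(0,0,11,0,1,16)

11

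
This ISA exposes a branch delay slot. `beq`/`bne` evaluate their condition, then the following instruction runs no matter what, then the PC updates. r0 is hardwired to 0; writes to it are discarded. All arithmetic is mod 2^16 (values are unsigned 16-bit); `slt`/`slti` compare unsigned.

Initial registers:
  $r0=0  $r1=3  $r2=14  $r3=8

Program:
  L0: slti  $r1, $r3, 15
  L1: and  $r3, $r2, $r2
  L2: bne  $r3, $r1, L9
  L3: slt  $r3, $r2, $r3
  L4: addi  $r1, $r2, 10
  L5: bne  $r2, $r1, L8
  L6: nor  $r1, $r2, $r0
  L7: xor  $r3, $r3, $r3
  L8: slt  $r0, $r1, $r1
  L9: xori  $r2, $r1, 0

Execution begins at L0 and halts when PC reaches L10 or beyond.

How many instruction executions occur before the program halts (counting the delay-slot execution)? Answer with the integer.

  step pc=0: slti  $r1, $r3, 15  regs=(0,1,14,8)
  step pc=1: and  $r3, $r2, $r2  regs=(0,1,14,14)
  step pc=2: bne  $r3, $r1, L9  cond=T  regs=(0,1,14,14)
  step pc=3: slt  $r3, $r2, $r3  regs=(0,1,14,0)
  step pc=9: xori  $r2, $r1, 0  regs=(0,1,1,0)

5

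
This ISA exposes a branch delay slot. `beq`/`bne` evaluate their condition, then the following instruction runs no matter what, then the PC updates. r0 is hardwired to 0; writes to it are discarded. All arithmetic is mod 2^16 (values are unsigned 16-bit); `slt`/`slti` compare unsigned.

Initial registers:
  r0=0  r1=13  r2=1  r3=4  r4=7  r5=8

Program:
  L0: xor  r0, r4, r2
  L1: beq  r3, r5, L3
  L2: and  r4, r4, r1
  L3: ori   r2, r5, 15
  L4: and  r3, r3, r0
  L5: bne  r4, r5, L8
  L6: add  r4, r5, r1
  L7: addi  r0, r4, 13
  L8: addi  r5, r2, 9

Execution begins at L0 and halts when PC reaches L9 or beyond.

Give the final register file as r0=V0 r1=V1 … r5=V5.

r0=0 r1=13 r2=15 r3=0 r4=21 r5=24

  step pc=0: xor  r0, r4, r2  regs=(0,13,1,4,7,8)
  step pc=1: beq  r3, r5, L3  cond=F  regs=(0,13,1,4,7,8)
  step pc=2: and  r4, r4, r1  regs=(0,13,1,4,5,8)
  step pc=3: ori   r2, r5, 15  regs=(0,13,15,4,5,8)
  step pc=4: and  r3, r3, r0  regs=(0,13,15,0,5,8)
  step pc=5: bne  r4, r5, L8  cond=T  regs=(0,13,15,0,5,8)
  step pc=6: add  r4, r5, r1  regs=(0,13,15,0,21,8)
  step pc=8: addi  r5, r2, 9  regs=(0,13,15,0,21,24)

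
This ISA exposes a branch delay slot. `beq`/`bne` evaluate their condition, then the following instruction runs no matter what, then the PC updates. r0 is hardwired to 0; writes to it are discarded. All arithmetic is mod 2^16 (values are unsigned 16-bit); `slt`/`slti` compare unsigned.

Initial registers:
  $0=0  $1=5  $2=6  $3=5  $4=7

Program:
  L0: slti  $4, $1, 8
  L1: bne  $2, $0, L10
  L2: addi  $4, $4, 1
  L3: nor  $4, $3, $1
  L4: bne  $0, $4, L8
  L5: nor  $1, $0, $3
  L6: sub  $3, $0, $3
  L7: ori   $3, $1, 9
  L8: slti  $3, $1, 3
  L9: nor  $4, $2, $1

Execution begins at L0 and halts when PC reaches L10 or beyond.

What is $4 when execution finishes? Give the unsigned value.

PC=0  slti  $4, $1, 8        | $0=0 $1=5 $2=6 $3=5 $4=1
PC=1  bne  $2, $0, L10       | $0=0 $1=5 $2=6 $3=5 $4=1  [TAKEN]
PC=2  addi  $4, $4, 1        | $0=0 $1=5 $2=6 $3=5 $4=2

2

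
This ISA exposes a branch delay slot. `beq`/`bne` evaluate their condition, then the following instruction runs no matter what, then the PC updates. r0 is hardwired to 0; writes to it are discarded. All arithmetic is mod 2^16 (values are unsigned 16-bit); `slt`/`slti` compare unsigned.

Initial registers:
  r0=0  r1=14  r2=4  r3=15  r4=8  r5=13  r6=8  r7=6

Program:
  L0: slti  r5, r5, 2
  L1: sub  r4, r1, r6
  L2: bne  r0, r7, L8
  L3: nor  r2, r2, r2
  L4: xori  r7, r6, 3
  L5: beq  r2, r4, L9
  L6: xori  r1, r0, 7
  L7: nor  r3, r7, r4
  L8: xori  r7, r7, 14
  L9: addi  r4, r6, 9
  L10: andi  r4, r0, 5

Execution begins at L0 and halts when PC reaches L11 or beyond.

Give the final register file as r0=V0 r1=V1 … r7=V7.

r0=0 r1=14 r2=65531 r3=15 r4=0 r5=0 r6=8 r7=8

PC=0  slti  r5, r5, 2        | r0=0 r1=14 r2=4 r3=15 r4=8 r5=0 r6=8 r7=6
PC=1  sub  r4, r1, r6        | r0=0 r1=14 r2=4 r3=15 r4=6 r5=0 r6=8 r7=6
PC=2  bne  r0, r7, L8        | r0=0 r1=14 r2=4 r3=15 r4=6 r5=0 r6=8 r7=6  [TAKEN]
PC=3  nor  r2, r2, r2        | r0=0 r1=14 r2=65531 r3=15 r4=6 r5=0 r6=8 r7=6
PC=8  xori  r7, r7, 14       | r0=0 r1=14 r2=65531 r3=15 r4=6 r5=0 r6=8 r7=8
PC=9  addi  r4, r6, 9        | r0=0 r1=14 r2=65531 r3=15 r4=17 r5=0 r6=8 r7=8
PC=10 andi  r4, r0, 5        | r0=0 r1=14 r2=65531 r3=15 r4=0 r5=0 r6=8 r7=8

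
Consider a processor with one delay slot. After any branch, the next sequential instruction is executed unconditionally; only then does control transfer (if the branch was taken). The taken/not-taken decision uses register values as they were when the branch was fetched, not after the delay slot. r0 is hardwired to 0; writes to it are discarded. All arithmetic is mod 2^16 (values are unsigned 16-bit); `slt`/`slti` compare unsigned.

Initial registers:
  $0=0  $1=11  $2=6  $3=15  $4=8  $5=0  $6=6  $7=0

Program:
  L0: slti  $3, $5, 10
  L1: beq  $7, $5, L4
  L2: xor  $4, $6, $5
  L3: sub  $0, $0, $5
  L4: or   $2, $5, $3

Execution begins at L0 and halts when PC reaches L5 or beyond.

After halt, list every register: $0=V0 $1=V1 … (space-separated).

#0 slti  $3, $5, 10 ; 0/11/6/1/8/0/6/0
#1 beq  $7, $5, L4 ; 0/11/6/1/8/0/6/0 ; →target
#2 xor  $4, $6, $5 ; 0/11/6/1/6/0/6/0
#4 or   $2, $5, $3 ; 0/11/1/1/6/0/6/0

$0=0 $1=11 $2=1 $3=1 $4=6 $5=0 $6=6 $7=0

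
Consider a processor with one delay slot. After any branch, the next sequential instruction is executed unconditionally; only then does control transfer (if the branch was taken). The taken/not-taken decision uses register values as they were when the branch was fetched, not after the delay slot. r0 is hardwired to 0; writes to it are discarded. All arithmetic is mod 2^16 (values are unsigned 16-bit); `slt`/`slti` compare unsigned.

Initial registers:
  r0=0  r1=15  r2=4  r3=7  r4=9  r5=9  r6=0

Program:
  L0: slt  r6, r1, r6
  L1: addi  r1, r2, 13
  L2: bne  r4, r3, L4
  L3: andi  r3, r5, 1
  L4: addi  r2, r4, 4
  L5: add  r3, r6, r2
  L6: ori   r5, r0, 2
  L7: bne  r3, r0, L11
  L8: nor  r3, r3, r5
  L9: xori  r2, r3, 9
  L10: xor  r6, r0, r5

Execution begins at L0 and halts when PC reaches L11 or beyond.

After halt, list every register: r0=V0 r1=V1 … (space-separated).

r0=0 r1=17 r2=13 r3=65520 r4=9 r5=2 r6=0

#0 slt  r6, r1, r6 ; 0/15/4/7/9/9/0
#1 addi  r1, r2, 13 ; 0/17/4/7/9/9/0
#2 bne  r4, r3, L4 ; 0/17/4/7/9/9/0 ; →target
#3 andi  r3, r5, 1 ; 0/17/4/1/9/9/0
#4 addi  r2, r4, 4 ; 0/17/13/1/9/9/0
#5 add  r3, r6, r2 ; 0/17/13/13/9/9/0
#6 ori   r5, r0, 2 ; 0/17/13/13/9/2/0
#7 bne  r3, r0, L11 ; 0/17/13/13/9/2/0 ; →target
#8 nor  r3, r3, r5 ; 0/17/13/65520/9/2/0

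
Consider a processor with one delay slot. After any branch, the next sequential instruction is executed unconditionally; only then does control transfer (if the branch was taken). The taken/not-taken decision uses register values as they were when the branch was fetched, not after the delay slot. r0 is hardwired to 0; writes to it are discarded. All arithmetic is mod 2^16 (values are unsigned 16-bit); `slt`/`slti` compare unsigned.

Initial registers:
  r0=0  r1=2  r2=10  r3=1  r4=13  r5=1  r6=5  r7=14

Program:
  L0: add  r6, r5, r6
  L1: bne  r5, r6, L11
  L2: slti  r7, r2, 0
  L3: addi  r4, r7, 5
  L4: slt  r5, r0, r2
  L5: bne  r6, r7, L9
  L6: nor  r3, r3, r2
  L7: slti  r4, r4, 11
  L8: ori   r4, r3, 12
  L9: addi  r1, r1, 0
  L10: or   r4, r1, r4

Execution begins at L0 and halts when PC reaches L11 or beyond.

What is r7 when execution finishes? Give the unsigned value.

0

[0] add  r6, r5, r6  →  {r0:0, r1:2, r2:10, r3:1, r4:13, r5:1, r6:6, r7:14}
[1] bne  r5, r6, L11  →  {r0:0, r1:2, r2:10, r3:1, r4:13, r5:1, r6:6, r7:14}  ⟨branch taken⟩
[2] slti  r7, r2, 0  →  {r0:0, r1:2, r2:10, r3:1, r4:13, r5:1, r6:6, r7:0}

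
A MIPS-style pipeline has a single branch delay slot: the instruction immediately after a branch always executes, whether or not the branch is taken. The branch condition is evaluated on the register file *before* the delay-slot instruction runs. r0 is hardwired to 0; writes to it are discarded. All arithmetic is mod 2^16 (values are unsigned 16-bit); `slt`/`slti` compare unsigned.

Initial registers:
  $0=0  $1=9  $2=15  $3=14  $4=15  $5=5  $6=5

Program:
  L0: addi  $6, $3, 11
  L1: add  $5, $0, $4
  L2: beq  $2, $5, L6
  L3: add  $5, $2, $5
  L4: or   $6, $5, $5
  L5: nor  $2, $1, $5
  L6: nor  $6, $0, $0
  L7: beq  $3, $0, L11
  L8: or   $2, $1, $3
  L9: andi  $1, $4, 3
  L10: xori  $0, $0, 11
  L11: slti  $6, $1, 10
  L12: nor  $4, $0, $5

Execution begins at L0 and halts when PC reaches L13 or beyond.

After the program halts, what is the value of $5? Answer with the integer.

PC=0  addi  $6, $3, 11       | $0=0 $1=9 $2=15 $3=14 $4=15 $5=5 $6=25
PC=1  add  $5, $0, $4        | $0=0 $1=9 $2=15 $3=14 $4=15 $5=15 $6=25
PC=2  beq  $2, $5, L6        | $0=0 $1=9 $2=15 $3=14 $4=15 $5=15 $6=25  [TAKEN]
PC=3  add  $5, $2, $5        | $0=0 $1=9 $2=15 $3=14 $4=15 $5=30 $6=25
PC=6  nor  $6, $0, $0        | $0=0 $1=9 $2=15 $3=14 $4=15 $5=30 $6=65535
PC=7  beq  $3, $0, L11       | $0=0 $1=9 $2=15 $3=14 $4=15 $5=30 $6=65535  [not taken]
PC=8  or   $2, $1, $3        | $0=0 $1=9 $2=15 $3=14 $4=15 $5=30 $6=65535
PC=9  andi  $1, $4, 3        | $0=0 $1=3 $2=15 $3=14 $4=15 $5=30 $6=65535
PC=10 xori  $0, $0, 11       | $0=0 $1=3 $2=15 $3=14 $4=15 $5=30 $6=65535
PC=11 slti  $6, $1, 10       | $0=0 $1=3 $2=15 $3=14 $4=15 $5=30 $6=1
PC=12 nor  $4, $0, $5        | $0=0 $1=3 $2=15 $3=14 $4=65505 $5=30 $6=1

30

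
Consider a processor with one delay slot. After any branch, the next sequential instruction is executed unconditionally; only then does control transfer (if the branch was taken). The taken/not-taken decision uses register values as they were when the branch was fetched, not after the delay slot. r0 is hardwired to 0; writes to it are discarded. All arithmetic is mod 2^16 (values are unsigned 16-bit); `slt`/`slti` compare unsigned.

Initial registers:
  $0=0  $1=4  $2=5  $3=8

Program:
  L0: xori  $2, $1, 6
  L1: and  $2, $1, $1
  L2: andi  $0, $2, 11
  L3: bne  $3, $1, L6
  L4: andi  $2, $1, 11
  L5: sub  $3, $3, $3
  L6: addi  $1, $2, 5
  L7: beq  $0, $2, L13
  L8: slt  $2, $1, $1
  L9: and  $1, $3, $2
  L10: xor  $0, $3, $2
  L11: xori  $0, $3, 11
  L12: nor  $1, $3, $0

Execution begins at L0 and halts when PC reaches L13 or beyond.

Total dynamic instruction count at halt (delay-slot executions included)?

8

#0 xori  $2, $1, 6 ; 0/4/2/8
#1 and  $2, $1, $1 ; 0/4/4/8
#2 andi  $0, $2, 11 ; 0/4/4/8
#3 bne  $3, $1, L6 ; 0/4/4/8 ; →target
#4 andi  $2, $1, 11 ; 0/4/0/8
#6 addi  $1, $2, 5 ; 0/5/0/8
#7 beq  $0, $2, L13 ; 0/5/0/8 ; →target
#8 slt  $2, $1, $1 ; 0/5/0/8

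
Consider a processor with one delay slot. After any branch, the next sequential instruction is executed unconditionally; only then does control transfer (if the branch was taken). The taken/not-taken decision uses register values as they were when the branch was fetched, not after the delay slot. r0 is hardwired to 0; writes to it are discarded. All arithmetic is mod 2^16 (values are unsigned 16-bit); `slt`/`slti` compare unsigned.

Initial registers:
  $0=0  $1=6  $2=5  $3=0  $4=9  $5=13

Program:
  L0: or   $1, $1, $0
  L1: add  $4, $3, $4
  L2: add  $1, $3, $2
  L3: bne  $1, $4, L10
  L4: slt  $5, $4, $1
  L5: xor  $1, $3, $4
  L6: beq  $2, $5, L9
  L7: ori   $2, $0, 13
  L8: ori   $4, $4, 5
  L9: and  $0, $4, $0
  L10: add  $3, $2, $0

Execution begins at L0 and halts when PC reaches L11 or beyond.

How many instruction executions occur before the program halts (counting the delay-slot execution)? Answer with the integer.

6

  step pc=0: or   $1, $1, $0  regs=(0,6,5,0,9,13)
  step pc=1: add  $4, $3, $4  regs=(0,6,5,0,9,13)
  step pc=2: add  $1, $3, $2  regs=(0,5,5,0,9,13)
  step pc=3: bne  $1, $4, L10  cond=T  regs=(0,5,5,0,9,13)
  step pc=4: slt  $5, $4, $1  regs=(0,5,5,0,9,0)
  step pc=10: add  $3, $2, $0  regs=(0,5,5,5,9,0)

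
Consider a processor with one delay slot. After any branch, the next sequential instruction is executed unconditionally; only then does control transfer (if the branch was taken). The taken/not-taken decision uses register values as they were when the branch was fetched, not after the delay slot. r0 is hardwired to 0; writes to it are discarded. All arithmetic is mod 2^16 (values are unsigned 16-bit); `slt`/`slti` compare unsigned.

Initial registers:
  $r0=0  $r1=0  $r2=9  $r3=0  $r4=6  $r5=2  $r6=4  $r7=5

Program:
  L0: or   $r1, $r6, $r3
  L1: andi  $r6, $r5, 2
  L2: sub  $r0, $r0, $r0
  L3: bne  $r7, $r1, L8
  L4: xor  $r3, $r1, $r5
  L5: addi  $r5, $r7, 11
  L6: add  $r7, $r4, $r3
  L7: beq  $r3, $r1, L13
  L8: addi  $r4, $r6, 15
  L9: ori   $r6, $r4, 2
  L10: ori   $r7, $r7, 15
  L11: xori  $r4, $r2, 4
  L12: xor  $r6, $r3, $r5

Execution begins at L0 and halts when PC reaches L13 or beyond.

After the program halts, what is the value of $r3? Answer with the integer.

[0] or   $r1, $r6, $r3  →  {$r0:0, $r1:4, $r2:9, $r3:0, $r4:6, $r5:2, $r6:4, $r7:5}
[1] andi  $r6, $r5, 2  →  {$r0:0, $r1:4, $r2:9, $r3:0, $r4:6, $r5:2, $r6:2, $r7:5}
[2] sub  $r0, $r0, $r0  →  {$r0:0, $r1:4, $r2:9, $r3:0, $r4:6, $r5:2, $r6:2, $r7:5}
[3] bne  $r7, $r1, L8  →  {$r0:0, $r1:4, $r2:9, $r3:0, $r4:6, $r5:2, $r6:2, $r7:5}  ⟨branch taken⟩
[4] xor  $r3, $r1, $r5  →  {$r0:0, $r1:4, $r2:9, $r3:6, $r4:6, $r5:2, $r6:2, $r7:5}
[8] addi  $r4, $r6, 15  →  {$r0:0, $r1:4, $r2:9, $r3:6, $r4:17, $r5:2, $r6:2, $r7:5}
[9] ori   $r6, $r4, 2  →  {$r0:0, $r1:4, $r2:9, $r3:6, $r4:17, $r5:2, $r6:19, $r7:5}
[10] ori   $r7, $r7, 15  →  {$r0:0, $r1:4, $r2:9, $r3:6, $r4:17, $r5:2, $r6:19, $r7:15}
[11] xori  $r4, $r2, 4  →  {$r0:0, $r1:4, $r2:9, $r3:6, $r4:13, $r5:2, $r6:19, $r7:15}
[12] xor  $r6, $r3, $r5  →  {$r0:0, $r1:4, $r2:9, $r3:6, $r4:13, $r5:2, $r6:4, $r7:15}

6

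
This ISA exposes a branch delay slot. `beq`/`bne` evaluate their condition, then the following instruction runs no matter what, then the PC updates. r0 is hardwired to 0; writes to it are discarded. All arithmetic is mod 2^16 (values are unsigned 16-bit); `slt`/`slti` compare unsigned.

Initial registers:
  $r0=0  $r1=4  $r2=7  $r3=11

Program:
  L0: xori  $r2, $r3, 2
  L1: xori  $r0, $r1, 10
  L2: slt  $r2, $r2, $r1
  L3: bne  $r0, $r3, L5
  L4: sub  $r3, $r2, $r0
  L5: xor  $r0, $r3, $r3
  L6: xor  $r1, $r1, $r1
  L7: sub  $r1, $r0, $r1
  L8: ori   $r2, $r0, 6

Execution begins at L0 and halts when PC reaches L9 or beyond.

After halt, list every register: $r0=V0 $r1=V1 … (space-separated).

#0 xori  $r2, $r3, 2 ; 0/4/9/11
#1 xori  $r0, $r1, 10 ; 0/4/9/11
#2 slt  $r2, $r2, $r1 ; 0/4/0/11
#3 bne  $r0, $r3, L5 ; 0/4/0/11 ; →target
#4 sub  $r3, $r2, $r0 ; 0/4/0/0
#5 xor  $r0, $r3, $r3 ; 0/4/0/0
#6 xor  $r1, $r1, $r1 ; 0/0/0/0
#7 sub  $r1, $r0, $r1 ; 0/0/0/0
#8 ori   $r2, $r0, 6 ; 0/0/6/0

$r0=0 $r1=0 $r2=6 $r3=0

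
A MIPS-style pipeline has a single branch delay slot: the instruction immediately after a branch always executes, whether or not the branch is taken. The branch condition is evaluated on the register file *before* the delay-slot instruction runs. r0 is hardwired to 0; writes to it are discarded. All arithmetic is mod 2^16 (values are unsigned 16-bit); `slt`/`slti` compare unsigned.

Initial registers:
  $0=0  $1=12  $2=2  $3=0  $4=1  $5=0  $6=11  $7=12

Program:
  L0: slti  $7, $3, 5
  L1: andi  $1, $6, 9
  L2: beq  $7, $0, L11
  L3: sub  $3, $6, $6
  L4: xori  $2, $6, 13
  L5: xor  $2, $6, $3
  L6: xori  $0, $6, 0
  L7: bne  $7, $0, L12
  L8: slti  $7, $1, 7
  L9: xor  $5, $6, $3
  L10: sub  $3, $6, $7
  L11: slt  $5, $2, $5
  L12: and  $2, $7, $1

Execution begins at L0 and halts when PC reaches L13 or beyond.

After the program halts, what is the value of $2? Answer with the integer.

  step pc=0: slti  $7, $3, 5  regs=(0,12,2,0,1,0,11,1)
  step pc=1: andi  $1, $6, 9  regs=(0,9,2,0,1,0,11,1)
  step pc=2: beq  $7, $0, L11  cond=F  regs=(0,9,2,0,1,0,11,1)
  step pc=3: sub  $3, $6, $6  regs=(0,9,2,0,1,0,11,1)
  step pc=4: xori  $2, $6, 13  regs=(0,9,6,0,1,0,11,1)
  step pc=5: xor  $2, $6, $3  regs=(0,9,11,0,1,0,11,1)
  step pc=6: xori  $0, $6, 0  regs=(0,9,11,0,1,0,11,1)
  step pc=7: bne  $7, $0, L12  cond=T  regs=(0,9,11,0,1,0,11,1)
  step pc=8: slti  $7, $1, 7  regs=(0,9,11,0,1,0,11,0)
  step pc=12: and  $2, $7, $1  regs=(0,9,0,0,1,0,11,0)

0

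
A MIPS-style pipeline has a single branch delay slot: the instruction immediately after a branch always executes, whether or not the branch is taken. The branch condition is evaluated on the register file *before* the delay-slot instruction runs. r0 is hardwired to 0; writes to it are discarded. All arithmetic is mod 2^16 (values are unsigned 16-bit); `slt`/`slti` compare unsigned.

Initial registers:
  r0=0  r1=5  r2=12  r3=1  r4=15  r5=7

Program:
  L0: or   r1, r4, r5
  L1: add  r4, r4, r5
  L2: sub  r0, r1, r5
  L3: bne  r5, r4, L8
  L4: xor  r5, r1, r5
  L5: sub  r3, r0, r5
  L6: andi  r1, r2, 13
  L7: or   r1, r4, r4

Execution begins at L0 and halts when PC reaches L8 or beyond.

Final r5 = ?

8

#0 or   r1, r4, r5 ; 0/15/12/1/15/7
#1 add  r4, r4, r5 ; 0/15/12/1/22/7
#2 sub  r0, r1, r5 ; 0/15/12/1/22/7
#3 bne  r5, r4, L8 ; 0/15/12/1/22/7 ; →target
#4 xor  r5, r1, r5 ; 0/15/12/1/22/8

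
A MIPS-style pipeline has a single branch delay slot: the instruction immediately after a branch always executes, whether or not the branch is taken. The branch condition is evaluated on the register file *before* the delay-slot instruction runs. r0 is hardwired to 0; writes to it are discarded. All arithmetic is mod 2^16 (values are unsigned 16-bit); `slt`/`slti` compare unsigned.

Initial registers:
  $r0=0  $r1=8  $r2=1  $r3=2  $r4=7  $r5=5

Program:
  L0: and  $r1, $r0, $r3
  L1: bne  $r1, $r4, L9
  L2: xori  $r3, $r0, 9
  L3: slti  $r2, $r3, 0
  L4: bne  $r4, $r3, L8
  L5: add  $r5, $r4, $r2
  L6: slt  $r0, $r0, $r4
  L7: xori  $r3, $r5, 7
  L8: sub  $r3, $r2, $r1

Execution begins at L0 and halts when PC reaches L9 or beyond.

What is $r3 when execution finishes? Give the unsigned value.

[0] and  $r1, $r0, $r3  →  {$r0:0, $r1:0, $r2:1, $r3:2, $r4:7, $r5:5}
[1] bne  $r1, $r4, L9  →  {$r0:0, $r1:0, $r2:1, $r3:2, $r4:7, $r5:5}  ⟨branch taken⟩
[2] xori  $r3, $r0, 9  →  {$r0:0, $r1:0, $r2:1, $r3:9, $r4:7, $r5:5}

9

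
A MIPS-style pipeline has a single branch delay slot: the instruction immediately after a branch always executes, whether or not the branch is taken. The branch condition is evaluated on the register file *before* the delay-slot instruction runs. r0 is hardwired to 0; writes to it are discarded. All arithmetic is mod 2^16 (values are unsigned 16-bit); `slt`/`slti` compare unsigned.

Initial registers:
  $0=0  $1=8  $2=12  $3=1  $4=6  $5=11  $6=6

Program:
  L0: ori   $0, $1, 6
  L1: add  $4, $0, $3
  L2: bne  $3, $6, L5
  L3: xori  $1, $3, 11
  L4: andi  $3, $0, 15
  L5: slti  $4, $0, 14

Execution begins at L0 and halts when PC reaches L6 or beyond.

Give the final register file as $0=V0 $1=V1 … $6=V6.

PC=0  ori   $0, $1, 6        | $0=0 $1=8 $2=12 $3=1 $4=6 $5=11 $6=6
PC=1  add  $4, $0, $3        | $0=0 $1=8 $2=12 $3=1 $4=1 $5=11 $6=6
PC=2  bne  $3, $6, L5        | $0=0 $1=8 $2=12 $3=1 $4=1 $5=11 $6=6  [TAKEN]
PC=3  xori  $1, $3, 11       | $0=0 $1=10 $2=12 $3=1 $4=1 $5=11 $6=6
PC=5  slti  $4, $0, 14       | $0=0 $1=10 $2=12 $3=1 $4=1 $5=11 $6=6

$0=0 $1=10 $2=12 $3=1 $4=1 $5=11 $6=6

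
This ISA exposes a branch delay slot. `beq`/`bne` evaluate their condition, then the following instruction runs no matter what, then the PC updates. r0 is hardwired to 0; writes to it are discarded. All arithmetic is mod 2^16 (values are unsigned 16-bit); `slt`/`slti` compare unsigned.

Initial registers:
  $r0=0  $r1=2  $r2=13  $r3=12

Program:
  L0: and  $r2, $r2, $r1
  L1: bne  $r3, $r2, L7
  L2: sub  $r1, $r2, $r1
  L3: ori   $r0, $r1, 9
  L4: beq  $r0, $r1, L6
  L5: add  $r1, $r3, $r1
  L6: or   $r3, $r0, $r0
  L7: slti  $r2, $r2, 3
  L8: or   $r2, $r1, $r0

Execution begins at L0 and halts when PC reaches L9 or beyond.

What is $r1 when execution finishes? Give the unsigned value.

65534

#0 and  $r2, $r2, $r1 ; 0/2/0/12
#1 bne  $r3, $r2, L7 ; 0/2/0/12 ; →target
#2 sub  $r1, $r2, $r1 ; 0/65534/0/12
#7 slti  $r2, $r2, 3 ; 0/65534/1/12
#8 or   $r2, $r1, $r0 ; 0/65534/65534/12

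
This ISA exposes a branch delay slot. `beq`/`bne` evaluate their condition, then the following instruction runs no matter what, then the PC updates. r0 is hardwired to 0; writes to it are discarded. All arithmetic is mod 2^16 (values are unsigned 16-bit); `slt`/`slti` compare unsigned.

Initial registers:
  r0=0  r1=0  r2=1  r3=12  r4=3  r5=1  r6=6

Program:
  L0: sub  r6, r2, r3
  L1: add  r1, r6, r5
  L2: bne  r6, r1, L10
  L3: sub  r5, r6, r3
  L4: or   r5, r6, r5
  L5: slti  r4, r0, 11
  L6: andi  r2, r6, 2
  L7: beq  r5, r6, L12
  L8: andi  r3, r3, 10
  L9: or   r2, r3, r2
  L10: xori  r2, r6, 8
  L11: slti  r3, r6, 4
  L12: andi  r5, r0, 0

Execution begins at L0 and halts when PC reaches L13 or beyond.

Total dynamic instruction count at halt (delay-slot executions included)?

7

  step pc=0: sub  r6, r2, r3  regs=(0,0,1,12,3,1,65525)
  step pc=1: add  r1, r6, r5  regs=(0,65526,1,12,3,1,65525)
  step pc=2: bne  r6, r1, L10  cond=T  regs=(0,65526,1,12,3,1,65525)
  step pc=3: sub  r5, r6, r3  regs=(0,65526,1,12,3,65513,65525)
  step pc=10: xori  r2, r6, 8  regs=(0,65526,65533,12,3,65513,65525)
  step pc=11: slti  r3, r6, 4  regs=(0,65526,65533,0,3,65513,65525)
  step pc=12: andi  r5, r0, 0  regs=(0,65526,65533,0,3,0,65525)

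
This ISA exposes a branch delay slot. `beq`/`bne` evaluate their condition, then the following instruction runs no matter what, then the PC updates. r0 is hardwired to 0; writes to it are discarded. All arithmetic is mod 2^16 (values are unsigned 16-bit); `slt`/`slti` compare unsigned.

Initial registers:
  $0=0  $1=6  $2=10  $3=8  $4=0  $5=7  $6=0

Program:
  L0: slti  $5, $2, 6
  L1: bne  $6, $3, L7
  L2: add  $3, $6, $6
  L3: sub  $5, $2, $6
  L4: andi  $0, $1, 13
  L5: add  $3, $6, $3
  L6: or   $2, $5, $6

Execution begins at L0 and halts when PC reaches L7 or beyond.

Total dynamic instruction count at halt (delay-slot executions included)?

[0] slti  $5, $2, 6  →  {$0:0, $1:6, $2:10, $3:8, $4:0, $5:0, $6:0}
[1] bne  $6, $3, L7  →  {$0:0, $1:6, $2:10, $3:8, $4:0, $5:0, $6:0}  ⟨branch taken⟩
[2] add  $3, $6, $6  →  {$0:0, $1:6, $2:10, $3:0, $4:0, $5:0, $6:0}

3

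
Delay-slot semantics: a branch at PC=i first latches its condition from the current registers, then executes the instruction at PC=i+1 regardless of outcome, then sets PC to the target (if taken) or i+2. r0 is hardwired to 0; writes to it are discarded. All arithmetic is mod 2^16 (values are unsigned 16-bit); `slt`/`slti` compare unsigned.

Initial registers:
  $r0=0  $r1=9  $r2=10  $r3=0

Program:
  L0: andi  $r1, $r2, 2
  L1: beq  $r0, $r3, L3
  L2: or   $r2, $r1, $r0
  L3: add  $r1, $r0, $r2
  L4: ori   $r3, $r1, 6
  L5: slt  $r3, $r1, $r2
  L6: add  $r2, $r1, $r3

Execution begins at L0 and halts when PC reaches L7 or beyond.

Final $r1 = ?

2

PC=0  andi  $r1, $r2, 2      | $r0=0 $r1=2 $r2=10 $r3=0
PC=1  beq  $r0, $r3, L3      | $r0=0 $r1=2 $r2=10 $r3=0  [TAKEN]
PC=2  or   $r2, $r1, $r0     | $r0=0 $r1=2 $r2=2 $r3=0
PC=3  add  $r1, $r0, $r2     | $r0=0 $r1=2 $r2=2 $r3=0
PC=4  ori   $r3, $r1, 6      | $r0=0 $r1=2 $r2=2 $r3=6
PC=5  slt  $r3, $r1, $r2     | $r0=0 $r1=2 $r2=2 $r3=0
PC=6  add  $r2, $r1, $r3     | $r0=0 $r1=2 $r2=2 $r3=0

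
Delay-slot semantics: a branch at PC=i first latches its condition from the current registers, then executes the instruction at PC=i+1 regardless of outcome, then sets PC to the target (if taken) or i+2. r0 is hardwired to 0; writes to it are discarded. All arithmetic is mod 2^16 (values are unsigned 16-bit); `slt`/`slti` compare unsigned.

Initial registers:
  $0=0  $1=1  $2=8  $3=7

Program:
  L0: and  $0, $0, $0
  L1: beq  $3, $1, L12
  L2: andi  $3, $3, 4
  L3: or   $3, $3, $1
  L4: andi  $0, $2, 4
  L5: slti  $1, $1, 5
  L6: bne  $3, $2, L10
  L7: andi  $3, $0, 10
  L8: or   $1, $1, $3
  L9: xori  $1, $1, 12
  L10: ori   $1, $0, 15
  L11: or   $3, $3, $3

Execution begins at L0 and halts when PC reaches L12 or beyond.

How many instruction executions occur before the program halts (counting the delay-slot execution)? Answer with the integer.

PC=0  and  $0, $0, $0        | $0=0 $1=1 $2=8 $3=7
PC=1  beq  $3, $1, L12       | $0=0 $1=1 $2=8 $3=7  [not taken]
PC=2  andi  $3, $3, 4        | $0=0 $1=1 $2=8 $3=4
PC=3  or   $3, $3, $1        | $0=0 $1=1 $2=8 $3=5
PC=4  andi  $0, $2, 4        | $0=0 $1=1 $2=8 $3=5
PC=5  slti  $1, $1, 5        | $0=0 $1=1 $2=8 $3=5
PC=6  bne  $3, $2, L10       | $0=0 $1=1 $2=8 $3=5  [TAKEN]
PC=7  andi  $3, $0, 10       | $0=0 $1=1 $2=8 $3=0
PC=10 ori   $1, $0, 15       | $0=0 $1=15 $2=8 $3=0
PC=11 or   $3, $3, $3        | $0=0 $1=15 $2=8 $3=0

10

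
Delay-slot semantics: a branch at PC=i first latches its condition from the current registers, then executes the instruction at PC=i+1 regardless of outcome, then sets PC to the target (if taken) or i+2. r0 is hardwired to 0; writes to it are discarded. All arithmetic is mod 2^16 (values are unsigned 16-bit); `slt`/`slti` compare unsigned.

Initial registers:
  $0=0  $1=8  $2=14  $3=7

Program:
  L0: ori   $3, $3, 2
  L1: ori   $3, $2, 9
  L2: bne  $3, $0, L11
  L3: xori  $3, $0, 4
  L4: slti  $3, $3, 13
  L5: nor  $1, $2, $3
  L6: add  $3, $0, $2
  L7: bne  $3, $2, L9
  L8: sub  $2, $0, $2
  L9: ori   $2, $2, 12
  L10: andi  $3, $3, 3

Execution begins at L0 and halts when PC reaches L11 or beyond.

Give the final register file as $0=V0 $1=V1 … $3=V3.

#0 ori   $3, $3, 2 ; 0/8/14/7
#1 ori   $3, $2, 9 ; 0/8/14/15
#2 bne  $3, $0, L11 ; 0/8/14/15 ; →target
#3 xori  $3, $0, 4 ; 0/8/14/4

$0=0 $1=8 $2=14 $3=4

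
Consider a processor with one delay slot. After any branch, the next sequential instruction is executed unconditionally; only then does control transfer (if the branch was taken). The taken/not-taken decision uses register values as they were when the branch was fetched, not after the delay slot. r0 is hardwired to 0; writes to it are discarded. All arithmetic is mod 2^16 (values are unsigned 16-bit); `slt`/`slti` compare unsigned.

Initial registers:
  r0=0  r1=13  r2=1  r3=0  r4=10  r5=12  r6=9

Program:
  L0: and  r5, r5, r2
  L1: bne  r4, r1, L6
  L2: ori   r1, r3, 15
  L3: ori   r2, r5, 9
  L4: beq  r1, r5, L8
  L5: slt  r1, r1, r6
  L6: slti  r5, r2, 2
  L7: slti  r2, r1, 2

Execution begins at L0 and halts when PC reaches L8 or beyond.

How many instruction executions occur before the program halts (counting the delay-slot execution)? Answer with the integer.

  step pc=0: and  r5, r5, r2  regs=(0,13,1,0,10,0,9)
  step pc=1: bne  r4, r1, L6  cond=T  regs=(0,13,1,0,10,0,9)
  step pc=2: ori   r1, r3, 15  regs=(0,15,1,0,10,0,9)
  step pc=6: slti  r5, r2, 2  regs=(0,15,1,0,10,1,9)
  step pc=7: slti  r2, r1, 2  regs=(0,15,0,0,10,1,9)

5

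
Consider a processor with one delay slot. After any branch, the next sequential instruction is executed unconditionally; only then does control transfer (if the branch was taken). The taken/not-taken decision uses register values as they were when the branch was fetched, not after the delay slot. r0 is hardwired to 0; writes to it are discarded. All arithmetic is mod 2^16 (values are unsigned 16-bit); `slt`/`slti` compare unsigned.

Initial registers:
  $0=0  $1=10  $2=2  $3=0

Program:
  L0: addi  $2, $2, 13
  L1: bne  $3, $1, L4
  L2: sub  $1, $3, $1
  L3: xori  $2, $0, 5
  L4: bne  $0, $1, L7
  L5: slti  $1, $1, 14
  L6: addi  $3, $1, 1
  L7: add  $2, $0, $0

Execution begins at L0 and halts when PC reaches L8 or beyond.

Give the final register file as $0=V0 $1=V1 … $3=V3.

#0 addi  $2, $2, 13 ; 0/10/15/0
#1 bne  $3, $1, L4 ; 0/10/15/0 ; →target
#2 sub  $1, $3, $1 ; 0/65526/15/0
#4 bne  $0, $1, L7 ; 0/65526/15/0 ; →target
#5 slti  $1, $1, 14 ; 0/0/15/0
#7 add  $2, $0, $0 ; 0/0/0/0

$0=0 $1=0 $2=0 $3=0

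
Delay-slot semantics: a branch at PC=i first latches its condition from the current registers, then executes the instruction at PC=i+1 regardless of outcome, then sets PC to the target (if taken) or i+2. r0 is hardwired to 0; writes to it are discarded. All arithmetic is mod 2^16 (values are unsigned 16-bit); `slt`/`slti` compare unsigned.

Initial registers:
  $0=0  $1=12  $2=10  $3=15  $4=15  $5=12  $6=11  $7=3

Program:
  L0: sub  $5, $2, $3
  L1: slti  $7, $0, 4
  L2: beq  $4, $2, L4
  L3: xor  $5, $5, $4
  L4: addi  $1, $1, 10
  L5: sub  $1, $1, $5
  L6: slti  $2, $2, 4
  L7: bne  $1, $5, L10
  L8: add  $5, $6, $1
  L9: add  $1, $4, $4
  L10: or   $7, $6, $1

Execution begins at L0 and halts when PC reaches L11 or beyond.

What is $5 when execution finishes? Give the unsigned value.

45

PC=0  sub  $5, $2, $3        | $0=0 $1=12 $2=10 $3=15 $4=15 $5=65531 $6=11 $7=3
PC=1  slti  $7, $0, 4        | $0=0 $1=12 $2=10 $3=15 $4=15 $5=65531 $6=11 $7=1
PC=2  beq  $4, $2, L4        | $0=0 $1=12 $2=10 $3=15 $4=15 $5=65531 $6=11 $7=1  [not taken]
PC=3  xor  $5, $5, $4        | $0=0 $1=12 $2=10 $3=15 $4=15 $5=65524 $6=11 $7=1
PC=4  addi  $1, $1, 10       | $0=0 $1=22 $2=10 $3=15 $4=15 $5=65524 $6=11 $7=1
PC=5  sub  $1, $1, $5        | $0=0 $1=34 $2=10 $3=15 $4=15 $5=65524 $6=11 $7=1
PC=6  slti  $2, $2, 4        | $0=0 $1=34 $2=0 $3=15 $4=15 $5=65524 $6=11 $7=1
PC=7  bne  $1, $5, L10       | $0=0 $1=34 $2=0 $3=15 $4=15 $5=65524 $6=11 $7=1  [TAKEN]
PC=8  add  $5, $6, $1        | $0=0 $1=34 $2=0 $3=15 $4=15 $5=45 $6=11 $7=1
PC=10 or   $7, $6, $1        | $0=0 $1=34 $2=0 $3=15 $4=15 $5=45 $6=11 $7=43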